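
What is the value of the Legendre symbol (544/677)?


p = 677 is prime, so compute (544/677) with the reciprocity algorithm (Jacobi-symbol steps: pull out 2s via (2/n), flip via reciprocity, reduce):
  pull out 2: (2/677) = -1  (since 677 mod 8 = 5)
  pull out 2: (2/677) = -1  (since 677 mod 8 = 5)
  pull out 2: (2/677) = -1  (since 677 mod 8 = 5)
  pull out 2: (2/677) = -1  (since 677 mod 8 = 5)
  pull out 2: (2/677) = -1  (since 677 mod 8 = 5)
  reciprocity: (17/677) -> +(677/17)
  reduce: (14/17)
  pull out 2: (2/17) = +1  (since 17 mod 8 = 1)
  reciprocity: (7/17) -> +(17/7)
  reduce: (3/7)
  reciprocity: (3/7) -> -(7/3)
  reduce: (1/3)
  (1/3) = 1
Product of signs = 1
(544/677) = 1

1


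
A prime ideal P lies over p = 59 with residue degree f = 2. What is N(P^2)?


N(P^a) = p^(a*f)
= 59^(2*2)
= 59^4
= 12117361

12117361


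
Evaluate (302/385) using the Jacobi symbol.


Compute (302/385) via quadratic reciprocity:
  pull out 2: (2/385) = +1  (since 385 mod 8 = 1)
  reciprocity: (151/385) -> +(385/151)
  reduce: (83/151)
  reciprocity: (83/151) -> -(151/83)
  reduce: (68/83)
  pull out 2: (2/83) = -1  (since 83 mod 8 = 3)
  pull out 2: (2/83) = -1  (since 83 mod 8 = 3)
  reciprocity: (17/83) -> +(83/17)
  reduce: (15/17)
  reciprocity: (15/17) -> +(17/15)
  reduce: (2/15)
  pull out 2: (2/15) = +1  (since 15 mod 8 = 7)
  (1/15) = 1
Product of signs = -1

-1


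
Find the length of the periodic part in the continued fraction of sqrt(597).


Run the CF algorithm for sqrt(597).
a_0 = floor(sqrt(597)) = 24; set m_0=0, q_0=1.
Recurrence: m' = q*a - m,  q' = (d - m'^2)/q,  a' = floor((a_0 + m')/q').
  step 1: m=24, q=21, a=2
  step 2: m=18, q=13, a=3
  step 3: m=21, q=12, a=3
  step 4: m=15, q=31, a=1
  step 5: m=16, q=11, a=3
  step 6: m=17, q=28, a=1
  step 7: m=11, q=17, a=2
  step 8: m=23, q=4, a=11
  step 9: m=21, q=39, a=1
  step 10: m=18, q=7, a=6
  step 11: m=24, q=3, a=16
  step 12: m=24, q=7, a=6
  step 13: m=18, q=39, a=1
  step 14: m=21, q=4, a=11
  step 15: m=23, q=17, a=2
  step 16: m=11, q=28, a=1
  step 17: m=17, q=11, a=3
  step 18: m=16, q=31, a=1
  step 19: m=15, q=12, a=3
  step 20: m=21, q=13, a=3
  step 21: m=18, q=21, a=2
  step 22: m=24, q=1, a=48
a_22 = 2*a_0 = 48, so the period closes here.
sqrt(597) = [24; 2, 3, 3, 1, 3, 1, 2, 11, 1, 6, 16, 6, 1, 11, 2, 1, 3, 1, 3, 3, 2, 48]
Period length = 22

22


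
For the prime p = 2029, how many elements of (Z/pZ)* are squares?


For prime p, the number of non-zero quadratic residues is (p-1)/2.
= (2029-1)/2
= 1014

1014


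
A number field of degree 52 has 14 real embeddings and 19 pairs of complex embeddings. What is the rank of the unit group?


By Dirichlet's unit theorem:
rank = r1 + r2 - 1
= 14 + 19 - 1
= 32

32


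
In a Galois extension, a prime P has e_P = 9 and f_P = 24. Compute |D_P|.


|D_P| = e * f
= 9 * 24
= 216

216


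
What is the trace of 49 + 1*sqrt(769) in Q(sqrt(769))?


Tr(a + b*sqrt(d)) = (a + b*sqrt(d)) + (a - b*sqrt(d)) = 2a
= 2 * (49)
= 98

98


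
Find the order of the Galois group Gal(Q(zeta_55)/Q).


|Gal(Q(zeta_55)/Q)| = phi(55)
= 40

40


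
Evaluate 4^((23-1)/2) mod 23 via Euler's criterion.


p = 23 is prime and the exponent is (p-1)/2 = 11, so by Euler's criterion 4^11 = (4/23) = +1 or -1 mod 23.
Compute by square-and-multiply:
  11 = 8 + 2 + 1 (binary 1011)
  Repeated squaring mod 23: 4^1 = 4, 4^2 = 16, 4^4 = 3, 4^8 = 9
  4^11 = 4^8 * 4^2 * 4^1 = 9 * 16 * 4 mod 23
    9 * 16 = 144 = 6 mod 23
    6 * 4 = 24 = 1 mod 23
  4^11 = 1 mod 23
Result 1: 4 is a quadratic residue mod 23.
4^11 mod 23 = 1

1


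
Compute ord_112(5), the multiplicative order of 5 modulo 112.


We want ord_112(5), the smallest k >= 1 with 5^k = 1 mod 112.
n = 112 = 2^4 * 7, phi(112) = 48; the order divides phi(n).
Divisors of 48: 1, 2, 3, 4, 6, 8, 12, 16, 24, 48
Repeated squaring mod 112: 5^1 = 5, 5^2 = 25, 5^4 = 65, 5^8 = 81, 5^16 = 65, 5^32 = 81
Test divisors in increasing order:
  k=1: 5^1 = 5 mod 112
  k=2: 5^2 = 25 mod 112
  k=3: 5^3 = 25 * 5 = 13 mod 112
  k=4: 5^4 = 65 mod 112
  k=6: 5^6 = 65 * 25 = 57 mod 112
  k=8: 5^8 = 81 mod 112
  k=12: 5^12 = 81 * 65 = 1 mod 112  <- first divisor giving 1
Order = 12

12


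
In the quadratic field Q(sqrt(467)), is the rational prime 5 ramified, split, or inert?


K = Q(sqrt(467)). Since d mod 4 = 3, disc(K) = 1868.
Check p | disc: 1868 mod 5 = 3.
p does not divide disc. Compute Legendre symbol (d/p):
2^((5-1)/2) mod 5 = -1
(d/p) = -1, so p is inert: (p) stays prime with e=1, f=2, g=1.
Therefore p is inert.

inert


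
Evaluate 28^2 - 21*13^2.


x^2 - d*y^2
= 28^2 - 21*13^2
= 784 - 3549
= -2765

-2765


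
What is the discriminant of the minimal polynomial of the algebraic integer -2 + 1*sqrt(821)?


The element -2 + 1*sqrt(821) has minimal polynomial:
x^2 + 4*x - 817
Discriminant = (4)^2 - 4*(-817)
= 16 + 3268
= 3284

3284


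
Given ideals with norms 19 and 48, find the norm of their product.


N(IJ) = N(I) * N(J)
= 19 * 48
= 912

912


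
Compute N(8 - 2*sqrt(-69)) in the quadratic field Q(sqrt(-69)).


N(a + b*sqrt(d)) = a^2 - d*b^2
= (8)^2 - (-69)*(-2)^2
= 64 + 276
= 340

340


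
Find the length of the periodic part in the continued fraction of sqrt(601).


Run the CF algorithm for sqrt(601).
a_0 = floor(sqrt(601)) = 24; set m_0=0, q_0=1.
Recurrence: m' = q*a - m,  q' = (d - m'^2)/q,  a' = floor((a_0 + m')/q').
  step 1: m=24, q=25, a=1
  step 2: m=1, q=24, a=1
  step 3: m=23, q=3, a=15
  step 4: m=22, q=39, a=1
  step 5: m=17, q=8, a=5
  step 6: m=23, q=9, a=5
  step 7: m=22, q=13, a=3
  step 8: m=17, q=24, a=1
  step 9: m=7, q=23, a=1
  step 10: m=16, q=15, a=2
  step 11: m=14, q=27, a=1
  step 12: m=13, q=16, a=2
  step 13: m=19, q=15, a=2
  step 14: m=11, q=32, a=1
  step 15: m=21, q=5, a=9
  step 16: m=24, q=5, a=9
  step 17: m=21, q=32, a=1
  step 18: m=11, q=15, a=2
  step 19: m=19, q=16, a=2
  step 20: m=13, q=27, a=1
  step 21: m=14, q=15, a=2
  step 22: m=16, q=23, a=1
  step 23: m=7, q=24, a=1
  step 24: m=17, q=13, a=3
  step 25: m=22, q=9, a=5
  step 26: m=23, q=8, a=5
  step 27: m=17, q=39, a=1
  step 28: m=22, q=3, a=15
  step 29: m=23, q=24, a=1
  step 30: m=1, q=25, a=1
  step 31: m=24, q=1, a=48
a_31 = 2*a_0 = 48, so the period closes here.
sqrt(601) = [24; 1, 1, 15, 1, 5, 5, 3, 1, 1, 2, 1, 2, 2, 1, 9, 9, 1, 2, 2, 1, 2, 1, 1, 3, 5, 5, 1, 15, 1, 1, 48]
Period length = 31

31


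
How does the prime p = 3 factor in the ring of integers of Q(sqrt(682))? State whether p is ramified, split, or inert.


K = Q(sqrt(682)). Since d mod 4 = 2, disc(K) = 2728.
Check p | disc: 2728 mod 3 = 1.
p does not divide disc. Compute Legendre symbol (d/p):
1^((3-1)/2) mod 3 = 1
(d/p) = 1, so p splits: (p) = P*P' with e=1, f=1, g=2.
Therefore p is split.

split


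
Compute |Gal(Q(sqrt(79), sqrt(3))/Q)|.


The 2 square roots of distinct primes are multiplicatively independent over Q,
so [K:Q] = 2^2 and Gal(K/Q) is isomorphic to (Z/2Z)^2.
|Gal| = 2^2 = 4

4


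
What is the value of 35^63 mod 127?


p = 127 is prime and the exponent is (p-1)/2 = 63, so by Euler's criterion 35^63 = (35/127) = +1 or -1 mod 127.
Compute by square-and-multiply:
  63 = 32 + 16 + 8 + 4 + 2 + 1 (binary 111111)
  Repeated squaring mod 127: 35^1 = 35, 35^2 = 82, 35^4 = 120, 35^8 = 49, 35^16 = 115, 35^32 = 17
  35^63 = 35^32 * 35^16 * 35^8 * 35^4 * 35^2 * 35^1 = 17 * 115 * 49 * 120 * 82 * 35 mod 127
    17 * 115 = 1955 = 50 mod 127
    50 * 49 = 2450 = 37 mod 127
    37 * 120 = 4440 = 122 mod 127
    122 * 82 = 10004 = 98 mod 127
    98 * 35 = 3430 = 1 mod 127
  35^63 = 1 mod 127
Result 1: 35 is a quadratic residue mod 127.
35^63 mod 127 = 1

1


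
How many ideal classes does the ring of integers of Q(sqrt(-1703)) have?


K = Q(sqrt(-1703)). d mod 4 = 1, so D = disc(K) = d = -1703
h(K) equals the number of primitive reduced positive-definite forms (a, b, c) = a*x^2 + b*x*y + c*y^2 with b^2 - 4ac = D,
where reduced means |b| <= a <= c, with b >= 0 whenever |b| = a or a = c, and primitive means gcd(a, b, c) = 1.
Reduced forces 3a^2 <= |D| = 1703, so 1 <= a <= 23; b must have the parity of D, and c = (b^2 - D)/(4a) must be an integer >= a.
Enumerate a = 1..23, b in [-a, a]:
  a=1: (1, 1, 426)  [1]
  a=2: (2, -1, 213), (2, 1, 213)  [2]
  a=3: (3, -1, 142), (3, 1, 142)  [2]
  a=4: (4, -3, 107), (4, 3, 107)  [2]
  a=5: none
  a=6: (6, -5, 72), (6, -1, 71), (6, 1, 71), (6, 5, 72)  [4]
  a=7: none
  a=8: (8, -5, 54), (8, 5, 54)  [2]
  a=9: (9, -5, 48), (9, 5, 48)  [2]
  a=10..11: none
  a=12: (12, -11, 38), (12, -5, 36), (12, 5, 36), (12, 11, 38)  [4]
  a=13: (13, 13, 36)  [1]
  a=14..15: none
  a=16: (16, -5, 27), (16, 5, 27)  [2]
  a=17: none
  a=18: (18, -13, 26), (18, -5, 24), (18, 5, 24), (18, 13, 26)  [4]
  a=19: (19, -11, 24), (19, 11, 24)  [2]
  a=20..23: none
Total reduced forms: 1 + 2 + 2 + 2 + 4 + 2 + 2 + 4 + 1 + 2 + 4 + 2 = 28
h = 28

28


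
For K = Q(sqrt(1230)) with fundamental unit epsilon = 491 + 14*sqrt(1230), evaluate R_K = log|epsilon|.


epsilon = 491 + 14*sqrt(1230)
= 981.9990
R = ln(981.9990)
= 6.8896

6.8896


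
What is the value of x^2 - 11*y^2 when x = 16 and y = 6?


x^2 - d*y^2
= 16^2 - 11*6^2
= 256 - 396
= -140

-140


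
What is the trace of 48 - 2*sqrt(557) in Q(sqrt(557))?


Tr(a + b*sqrt(d)) = (a + b*sqrt(d)) + (a - b*sqrt(d)) = 2a
= 2 * (48)
= 96

96


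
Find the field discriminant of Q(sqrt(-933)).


For K = Q(sqrt(d)) with d squarefree: disc(K) = d if d = 1 mod 4, and disc(K) = 4d if d = 2 or 3 mod 4.
Here d = -933, and d mod 4 = 3.
d = 3 mod 4, not 1 (O_K = Z[sqrt(d)]), so disc(K) = 4d = 4 * (-933) = -3732

-3732


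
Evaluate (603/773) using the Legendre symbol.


p = 773 is prime, so compute (603/773) with the reciprocity algorithm (Jacobi-symbol steps: pull out 2s via (2/n), flip via reciprocity, reduce):
  reciprocity: (603/773) -> +(773/603)
  reduce: (170/603)
  pull out 2: (2/603) = -1  (since 603 mod 8 = 3)
  reciprocity: (85/603) -> +(603/85)
  reduce: (8/85)
  pull out 2: (2/85) = -1  (since 85 mod 8 = 5)
  pull out 2: (2/85) = -1  (since 85 mod 8 = 5)
  pull out 2: (2/85) = -1  (since 85 mod 8 = 5)
  (1/85) = 1
Product of signs = 1
(603/773) = 1

1


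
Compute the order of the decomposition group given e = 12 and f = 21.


|D_P| = e * f
= 12 * 21
= 252

252


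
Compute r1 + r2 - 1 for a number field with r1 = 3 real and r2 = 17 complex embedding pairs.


By Dirichlet's unit theorem:
rank = r1 + r2 - 1
= 3 + 17 - 1
= 19

19


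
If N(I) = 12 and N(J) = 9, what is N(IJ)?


N(IJ) = N(I) * N(J)
= 12 * 9
= 108

108


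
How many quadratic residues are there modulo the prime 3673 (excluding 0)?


For prime p, the number of non-zero quadratic residues is (p-1)/2.
= (3673-1)/2
= 1836

1836


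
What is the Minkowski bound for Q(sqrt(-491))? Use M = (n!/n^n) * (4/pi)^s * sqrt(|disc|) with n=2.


d = -491, d mod 4 = 1, so disc(K) = d = -491; |disc(K)| = 491
Imaginary quadratic field, so n = 2, s = r2 = 1, r1 = 0
M = (n!/n^n) * (4/pi)^s * sqrt(|disc(K)|) = (2!/2^2) * (4/pi)^1 * sqrt(491)
= 0.5 * 1.273240 * 22.158520
= 14.1066

14.1066


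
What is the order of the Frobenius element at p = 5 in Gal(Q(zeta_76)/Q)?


The Frobenius at p in Gal(Q(zeta_n)/Q) = (Z/nZ)* is the class of p, so its order is ord_76(5), the smallest k >= 1 with 5^k = 1 mod 76.
n = 76 = 2^2 * 19, phi(76) = 36; the order divides phi(n).
Divisors of 36: 1, 2, 3, 4, 6, 9, 12, 18, 36
Repeated squaring mod 76: 5^1 = 5, 5^2 = 25, 5^4 = 17, 5^8 = 61, 5^16 = 73, 5^32 = 9
Test divisors in increasing order:
  k=1: 5^1 = 5 mod 76
  k=2: 5^2 = 25 mod 76
  k=3: 5^3 = 25 * 5 = 49 mod 76
  k=4: 5^4 = 17 mod 76
  k=6: 5^6 = 17 * 25 = 45 mod 76
  k=9: 5^9 = 61 * 5 = 1 mod 76  <- first divisor giving 1
Order = 9

9


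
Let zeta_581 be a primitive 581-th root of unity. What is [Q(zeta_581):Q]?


The degree equals Euler's totient phi(581).
581 = 7 * 83
phi(581) = 492

492


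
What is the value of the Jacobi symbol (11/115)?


Compute (11/115) via quadratic reciprocity:
  reciprocity: (11/115) -> -(115/11)
  reduce: (5/11)
  reciprocity: (5/11) -> +(11/5)
  reduce: (1/5)
  (1/5) = 1
Product of signs = -1

-1


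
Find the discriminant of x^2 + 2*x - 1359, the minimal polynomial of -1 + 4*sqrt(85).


The element -1 + 4*sqrt(85) has minimal polynomial:
x^2 + 2*x - 1359
Discriminant = (2)^2 - 4*(-1359)
= 4 + 5436
= 5440

5440


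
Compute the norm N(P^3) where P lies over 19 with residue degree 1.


N(P^a) = p^(a*f)
= 19^(3*1)
= 19^3
= 6859

6859


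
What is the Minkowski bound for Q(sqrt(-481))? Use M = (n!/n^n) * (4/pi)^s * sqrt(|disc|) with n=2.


d = -481, d mod 4 = 3, so disc(K) = 4d = -1924; |disc(K)| = 1924
Imaginary quadratic field, so n = 2, s = r2 = 1, r1 = 0
M = (n!/n^n) * (4/pi)^s * sqrt(|disc(K)|) = (2!/2^2) * (4/pi)^1 * sqrt(1924)
= 0.5 * 1.273240 * 43.863424
= 27.9243

27.9243


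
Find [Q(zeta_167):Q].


The degree equals Euler's totient phi(167).
167 = 167
phi(167) = 166

166


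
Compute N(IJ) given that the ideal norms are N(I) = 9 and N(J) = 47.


N(IJ) = N(I) * N(J)
= 9 * 47
= 423

423


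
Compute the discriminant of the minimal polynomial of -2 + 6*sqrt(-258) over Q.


The element -2 + 6*sqrt(-258) has minimal polynomial:
x^2 + 4*x + 9292
Discriminant = (4)^2 - 4*(9292)
= 16 - 37168
= -37152

-37152


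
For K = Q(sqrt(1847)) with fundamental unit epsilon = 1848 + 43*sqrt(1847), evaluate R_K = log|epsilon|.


epsilon = 1848 + 43*sqrt(1847)
= 3695.9997
R = ln(3695.9997)
= 8.2150

8.2150


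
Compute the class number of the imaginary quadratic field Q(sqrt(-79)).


K = Q(sqrt(-79)). d mod 4 = 1, so D = disc(K) = d = -79
h(K) equals the number of primitive reduced positive-definite forms (a, b, c) = a*x^2 + b*x*y + c*y^2 with b^2 - 4ac = D,
where reduced means |b| <= a <= c, with b >= 0 whenever |b| = a or a = c, and primitive means gcd(a, b, c) = 1.
Reduced forces 3a^2 <= |D| = 79, so 1 <= a <= 5; b must have the parity of D, and c = (b^2 - D)/(4a) must be an integer >= a.
Enumerate a = 1..5, b in [-a, a]:
  a=1: (1, 1, 20)  [1]
  a=2: (2, -1, 10), (2, 1, 10)  [2]
  a=3: none
  a=4: (4, -1, 5), (4, 1, 5)  [2]
  a=5: none
Total reduced forms: 1 + 2 + 2 = 5
h = 5

5


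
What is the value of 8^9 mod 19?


p = 19 is prime and the exponent is (p-1)/2 = 9, so by Euler's criterion 8^9 = (8/19) = +1 or -1 mod 19.
Compute by square-and-multiply:
  9 = 8 + 1 (binary 1001)
  Repeated squaring mod 19: 8^1 = 8, 8^2 = 7, 8^4 = 11, 8^8 = 7
  8^9 = 8^8 * 8^1 = 7 * 8 mod 19
    7 * 8 = 56 = 18 mod 19
  8^9 = 18 mod 19
Result 18 = p - 1 = -1 mod 19: 8 is a quadratic non-residue mod 19. As a residue in [0, p-1] the value is 18.
8^9 mod 19 = 18

18


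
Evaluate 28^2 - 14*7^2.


x^2 - d*y^2
= 28^2 - 14*7^2
= 784 - 686
= 98

98


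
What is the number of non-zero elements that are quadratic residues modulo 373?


For prime p, the number of non-zero quadratic residues is (p-1)/2.
= (373-1)/2
= 186

186


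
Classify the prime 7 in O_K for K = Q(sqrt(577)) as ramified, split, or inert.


K = Q(sqrt(577)). Since d mod 4 = 1, disc(K) = 577.
Check p | disc: 577 mod 7 = 3.
p does not divide disc. Compute Legendre symbol (d/p):
3^((7-1)/2) mod 7 = -1
(d/p) = -1, so p is inert: (p) stays prime with e=1, f=2, g=1.
Therefore p is inert.

inert


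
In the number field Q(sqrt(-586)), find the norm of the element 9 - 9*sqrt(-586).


N(a + b*sqrt(d)) = a^2 - d*b^2
= (9)^2 - (-586)*(-9)^2
= 81 + 47466
= 47547

47547


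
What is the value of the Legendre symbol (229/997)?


p = 997 is prime, so compute (229/997) with the reciprocity algorithm (Jacobi-symbol steps: pull out 2s via (2/n), flip via reciprocity, reduce):
  reciprocity: (229/997) -> +(997/229)
  reduce: (81/229)
  reciprocity: (81/229) -> +(229/81)
  reduce: (67/81)
  reciprocity: (67/81) -> +(81/67)
  reduce: (14/67)
  pull out 2: (2/67) = -1  (since 67 mod 8 = 3)
  reciprocity: (7/67) -> -(67/7)
  reduce: (4/7)
  pull out 2: (2/7) = +1  (since 7 mod 8 = 7)
  pull out 2: (2/7) = +1  (since 7 mod 8 = 7)
  (1/7) = 1
Product of signs = 1
(229/997) = 1

1


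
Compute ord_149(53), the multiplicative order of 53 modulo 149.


We want ord_149(53), the smallest k >= 1 with 53^k = 1 mod 149.
n = 149 = 149, phi(149) = 148; the order divides phi(n).
Divisors of 148: 1, 2, 4, 37, 74, 148
Repeated squaring mod 149: 53^1 = 53, 53^2 = 127, 53^4 = 37, 53^8 = 28, 53^16 = 39, 53^32 = 31, 53^64 = 67, 53^128 = 19
Test divisors in increasing order:
  k=1: 53^1 = 53 mod 149
  k=2: 53^2 = 127 mod 149
  k=4: 53^4 = 37 mod 149
  k=37: 53^37 = 31 * 37 * 53 = 148 mod 149
  k=74: 53^74 = 67 * 28 * 127 = 1 mod 149  <- first divisor giving 1
Order = 74

74


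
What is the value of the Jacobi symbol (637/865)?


Compute (637/865) via quadratic reciprocity:
  reciprocity: (637/865) -> +(865/637)
  reduce: (228/637)
  pull out 2: (2/637) = -1  (since 637 mod 8 = 5)
  pull out 2: (2/637) = -1  (since 637 mod 8 = 5)
  reciprocity: (57/637) -> +(637/57)
  reduce: (10/57)
  pull out 2: (2/57) = +1  (since 57 mod 8 = 1)
  reciprocity: (5/57) -> +(57/5)
  reduce: (2/5)
  pull out 2: (2/5) = -1  (since 5 mod 8 = 5)
  (1/5) = 1
Product of signs = -1

-1


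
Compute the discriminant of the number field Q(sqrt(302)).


For K = Q(sqrt(d)) with d squarefree: disc(K) = d if d = 1 mod 4, and disc(K) = 4d if d = 2 or 3 mod 4.
Here d = 302, and d mod 4 = 2.
d = 2 mod 4, not 1 (O_K = Z[sqrt(d)]), so disc(K) = 4d = 4 * (302) = 1208

1208


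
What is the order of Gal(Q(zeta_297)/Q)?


|Gal(Q(zeta_297)/Q)| = phi(297)
= 180

180


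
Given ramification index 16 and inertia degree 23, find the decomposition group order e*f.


|D_P| = e * f
= 16 * 23
= 368

368


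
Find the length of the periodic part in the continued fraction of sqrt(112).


Run the CF algorithm for sqrt(112).
a_0 = floor(sqrt(112)) = 10; set m_0=0, q_0=1.
Recurrence: m' = q*a - m,  q' = (d - m'^2)/q,  a' = floor((a_0 + m')/q').
  step 1: m=10, q=12, a=1
  step 2: m=2, q=9, a=1
  step 3: m=7, q=7, a=2
  step 4: m=7, q=9, a=1
  step 5: m=2, q=12, a=1
  step 6: m=10, q=1, a=20
a_6 = 2*a_0 = 20, so the period closes here.
sqrt(112) = [10; 1, 1, 2, 1, 1, 20]
Period length = 6

6


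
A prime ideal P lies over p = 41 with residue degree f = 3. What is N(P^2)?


N(P^a) = p^(a*f)
= 41^(2*3)
= 41^6
= 4750104241

4750104241


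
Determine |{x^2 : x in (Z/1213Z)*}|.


For prime p, the number of non-zero quadratic residues is (p-1)/2.
= (1213-1)/2
= 606

606


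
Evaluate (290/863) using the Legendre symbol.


p = 863 is prime, so compute (290/863) with the reciprocity algorithm (Jacobi-symbol steps: pull out 2s via (2/n), flip via reciprocity, reduce):
  pull out 2: (2/863) = +1  (since 863 mod 8 = 7)
  reciprocity: (145/863) -> +(863/145)
  reduce: (138/145)
  pull out 2: (2/145) = +1  (since 145 mod 8 = 1)
  reciprocity: (69/145) -> +(145/69)
  reduce: (7/69)
  reciprocity: (7/69) -> +(69/7)
  reduce: (6/7)
  pull out 2: (2/7) = +1  (since 7 mod 8 = 7)
  reciprocity: (3/7) -> -(7/3)
  reduce: (1/3)
  (1/3) = 1
Product of signs = -1
(290/863) = -1

-1


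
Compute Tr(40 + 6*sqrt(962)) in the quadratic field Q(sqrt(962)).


Tr(a + b*sqrt(d)) = (a + b*sqrt(d)) + (a - b*sqrt(d)) = 2a
= 2 * (40)
= 80

80


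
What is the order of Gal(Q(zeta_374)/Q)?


|Gal(Q(zeta_374)/Q)| = phi(374)
= 160

160


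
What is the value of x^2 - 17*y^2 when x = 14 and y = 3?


x^2 - d*y^2
= 14^2 - 17*3^2
= 196 - 153
= 43

43


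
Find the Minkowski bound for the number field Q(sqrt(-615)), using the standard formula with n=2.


d = -615, d mod 4 = 1, so disc(K) = d = -615; |disc(K)| = 615
Imaginary quadratic field, so n = 2, s = r2 = 1, r1 = 0
M = (n!/n^n) * (4/pi)^s * sqrt(|disc(K)|) = (2!/2^2) * (4/pi)^1 * sqrt(615)
= 0.5 * 1.273240 * 24.799194
= 15.7877

15.7877


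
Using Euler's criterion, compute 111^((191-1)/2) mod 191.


p = 191 is prime and the exponent is (p-1)/2 = 95, so by Euler's criterion 111^95 = (111/191) = +1 or -1 mod 191.
Compute by square-and-multiply:
  95 = 64 + 16 + 8 + 4 + 2 + 1 (binary 1011111)
  Repeated squaring mod 191: 111^1 = 111, 111^2 = 97, 111^4 = 50, 111^8 = 17, 111^16 = 98, 111^32 = 54, 111^64 = 51
  111^95 = 111^64 * 111^16 * 111^8 * 111^4 * 111^2 * 111^1 = 51 * 98 * 17 * 50 * 97 * 111 mod 191
    51 * 98 = 4998 = 32 mod 191
    32 * 17 = 544 = 162 mod 191
    162 * 50 = 8100 = 78 mod 191
    78 * 97 = 7566 = 117 mod 191
    117 * 111 = 12987 = 190 mod 191
  111^95 = 190 mod 191
Result 190 = p - 1 = -1 mod 191: 111 is a quadratic non-residue mod 191. As a residue in [0, p-1] the value is 190.
111^95 mod 191 = 190

190


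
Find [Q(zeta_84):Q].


The degree equals Euler's totient phi(84).
84 = 2^2 * 3 * 7
phi(84) = 24

24


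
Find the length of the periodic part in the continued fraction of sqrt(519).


Run the CF algorithm for sqrt(519).
a_0 = floor(sqrt(519)) = 22; set m_0=0, q_0=1.
Recurrence: m' = q*a - m,  q' = (d - m'^2)/q,  a' = floor((a_0 + m')/q').
  step 1: m=22, q=35, a=1
  step 2: m=13, q=10, a=3
  step 3: m=17, q=23, a=1
  step 4: m=6, q=21, a=1
  step 5: m=15, q=14, a=2
  step 6: m=13, q=25, a=1
  step 7: m=12, q=15, a=2
  step 8: m=18, q=13, a=3
  step 9: m=21, q=6, a=7
  step 10: m=21, q=13, a=3
  step 11: m=18, q=15, a=2
  step 12: m=12, q=25, a=1
  step 13: m=13, q=14, a=2
  step 14: m=15, q=21, a=1
  step 15: m=6, q=23, a=1
  step 16: m=17, q=10, a=3
  step 17: m=13, q=35, a=1
  step 18: m=22, q=1, a=44
a_18 = 2*a_0 = 44, so the period closes here.
sqrt(519) = [22; 1, 3, 1, 1, 2, 1, 2, 3, 7, 3, 2, 1, 2, 1, 1, 3, 1, 44]
Period length = 18

18


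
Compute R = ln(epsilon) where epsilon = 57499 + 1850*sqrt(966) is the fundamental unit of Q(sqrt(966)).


epsilon = 57499 + 1850*sqrt(966)
= 114998.0000
R = ln(114998.0000)
= 11.6527

11.6527


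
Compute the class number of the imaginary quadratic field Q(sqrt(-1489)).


K = Q(sqrt(-1489)). d mod 4 = 3, so D = disc(K) = 4d = -5956
h(K) equals the number of primitive reduced positive-definite forms (a, b, c) = a*x^2 + b*x*y + c*y^2 with b^2 - 4ac = D,
where reduced means |b| <= a <= c, with b >= 0 whenever |b| = a or a = c, and primitive means gcd(a, b, c) = 1.
Reduced forces 3a^2 <= |D| = 5956, so 1 <= a <= 44; b must have the parity of D, and c = (b^2 - D)/(4a) must be an integer >= a.
Enumerate a = 1..44, b in [-a, a]:
  a=1: (1, 0, 1489)  [1]
  a=2: (2, 2, 745)  [1]
  a=3..4: none
  a=5: (5, -2, 298), (5, 2, 298)  [2]
  a=6: none
  a=7: (7, -6, 214), (7, 6, 214)  [2]
  a=8..9: none
  a=10: (10, -2, 149), (10, 2, 149)  [2]
  a=11..13: none
  a=14: (14, -6, 107), (14, 6, 107)  [2]
  a=15..22: none
  a=23: (23, -22, 70), (23, 22, 70)  [2]
  a=24: none
  a=25: (25, -12, 61), (25, 12, 61)  [2]
  a=26..34: none
  a=35: (35, -22, 46), (35, -8, 43), (35, 8, 43), (35, 22, 46)  [4]
  a=36: none
  a=37: (37, -36, 49), (37, 36, 49)  [2]
  a=38..44: none
Total reduced forms: 1 + 1 + 2 + 2 + 2 + 2 + 2 + 2 + 4 + 2 = 20
h = 20

20


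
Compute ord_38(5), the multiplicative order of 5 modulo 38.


We want ord_38(5), the smallest k >= 1 with 5^k = 1 mod 38.
n = 38 = 2 * 19, phi(38) = 18; the order divides phi(n).
Divisors of 18: 1, 2, 3, 6, 9, 18
Repeated squaring mod 38: 5^1 = 5, 5^2 = 25, 5^4 = 17, 5^8 = 23, 5^16 = 35
Test divisors in increasing order:
  k=1: 5^1 = 5 mod 38
  k=2: 5^2 = 25 mod 38
  k=3: 5^3 = 25 * 5 = 11 mod 38
  k=6: 5^6 = 17 * 25 = 7 mod 38
  k=9: 5^9 = 23 * 5 = 1 mod 38  <- first divisor giving 1
Order = 9

9


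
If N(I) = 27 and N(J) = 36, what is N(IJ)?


N(IJ) = N(I) * N(J)
= 27 * 36
= 972

972


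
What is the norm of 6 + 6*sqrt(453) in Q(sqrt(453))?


N(a + b*sqrt(d)) = a^2 - d*b^2
= (6)^2 - (453)*(6)^2
= 36 - 16308
= -16272

-16272


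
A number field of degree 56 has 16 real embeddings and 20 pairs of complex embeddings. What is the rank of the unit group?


By Dirichlet's unit theorem:
rank = r1 + r2 - 1
= 16 + 20 - 1
= 35

35


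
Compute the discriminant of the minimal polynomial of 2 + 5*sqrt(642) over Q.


The element 2 + 5*sqrt(642) has minimal polynomial:
x^2 - 4*x - 16046
Discriminant = (-4)^2 - 4*(-16046)
= 16 + 64184
= 64200

64200


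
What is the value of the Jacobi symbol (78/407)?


Compute (78/407) via quadratic reciprocity:
  pull out 2: (2/407) = +1  (since 407 mod 8 = 7)
  reciprocity: (39/407) -> -(407/39)
  reduce: (17/39)
  reciprocity: (17/39) -> +(39/17)
  reduce: (5/17)
  reciprocity: (5/17) -> +(17/5)
  reduce: (2/5)
  pull out 2: (2/5) = -1  (since 5 mod 8 = 5)
  (1/5) = 1
Product of signs = 1

1


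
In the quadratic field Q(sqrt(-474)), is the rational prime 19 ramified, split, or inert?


K = Q(sqrt(-474)). Since d mod 4 = 2, disc(K) = -1896.
Check p | disc: -1896 mod 19 = 4.
p does not divide disc. Compute Legendre symbol (d/p):
1^((19-1)/2) mod 19 = 1
(d/p) = 1, so p splits: (p) = P*P' with e=1, f=1, g=2.
Therefore p is split.

split


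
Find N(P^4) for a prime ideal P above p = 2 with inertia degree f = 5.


N(P^a) = p^(a*f)
= 2^(4*5)
= 2^20
= 1048576

1048576


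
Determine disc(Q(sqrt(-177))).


For K = Q(sqrt(d)) with d squarefree: disc(K) = d if d = 1 mod 4, and disc(K) = 4d if d = 2 or 3 mod 4.
Here d = -177, and d mod 4 = 3.
d = 3 mod 4, not 1 (O_K = Z[sqrt(d)]), so disc(K) = 4d = 4 * (-177) = -708

-708


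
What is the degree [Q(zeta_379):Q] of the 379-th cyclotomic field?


The degree equals Euler's totient phi(379).
379 = 379
phi(379) = 378

378


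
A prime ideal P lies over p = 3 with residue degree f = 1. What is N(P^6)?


N(P^a) = p^(a*f)
= 3^(6*1)
= 3^6
= 729

729


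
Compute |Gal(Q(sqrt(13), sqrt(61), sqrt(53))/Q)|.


The 3 square roots of distinct primes are multiplicatively independent over Q,
so [K:Q] = 2^3 and Gal(K/Q) is isomorphic to (Z/2Z)^3.
|Gal| = 2^3 = 8

8


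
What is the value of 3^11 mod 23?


p = 23 is prime and the exponent is (p-1)/2 = 11, so by Euler's criterion 3^11 = (3/23) = +1 or -1 mod 23.
Compute by square-and-multiply:
  11 = 8 + 2 + 1 (binary 1011)
  Repeated squaring mod 23: 3^1 = 3, 3^2 = 9, 3^4 = 12, 3^8 = 6
  3^11 = 3^8 * 3^2 * 3^1 = 6 * 9 * 3 mod 23
    6 * 9 = 54 = 8 mod 23
    8 * 3 = 24 = 1 mod 23
  3^11 = 1 mod 23
Result 1: 3 is a quadratic residue mod 23.
3^11 mod 23 = 1

1


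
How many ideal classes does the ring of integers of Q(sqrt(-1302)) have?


K = Q(sqrt(-1302)). d mod 4 = 2, so D = disc(K) = 4d = -5208
h(K) equals the number of primitive reduced positive-definite forms (a, b, c) = a*x^2 + b*x*y + c*y^2 with b^2 - 4ac = D,
where reduced means |b| <= a <= c, with b >= 0 whenever |b| = a or a = c, and primitive means gcd(a, b, c) = 1.
Reduced forces 3a^2 <= |D| = 5208, so 1 <= a <= 41; b must have the parity of D, and c = (b^2 - D)/(4a) must be an integer >= a.
Enumerate a = 1..41, b in [-a, a]:
  a=1: (1, 0, 1302)  [1]
  a=2: (2, 0, 651)  [1]
  a=3: (3, 0, 434)  [1]
  a=4..5: none
  a=6: (6, 0, 217)  [1]
  a=7: (7, 0, 186)  [1]
  a=8..13: none
  a=14: (14, 0, 93)  [1]
  a=15..18: none
  a=19: (19, -6, 69), (19, 6, 69)  [2]
  a=20: none
  a=21: (21, 0, 62)  [1]
  a=22: none
  a=23: (23, -6, 57), (23, 6, 57)  [2]
  a=24..30: none
  a=31: (31, 0, 42)  [1]
  a=32..36: none
  a=37: (37, -34, 43), (37, 34, 43)  [2]
  a=38: (38, -32, 41), (38, 32, 41)  [2]
  a=39..41: none
Total reduced forms: 1 + 1 + 1 + 1 + 1 + 1 + 2 + 1 + 2 + 1 + 2 + 2 = 16
h = 16

16


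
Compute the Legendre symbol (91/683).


p = 683 is prime, so compute (91/683) with the reciprocity algorithm (Jacobi-symbol steps: pull out 2s via (2/n), flip via reciprocity, reduce):
  reciprocity: (91/683) -> -(683/91)
  reduce: (46/91)
  pull out 2: (2/91) = -1  (since 91 mod 8 = 3)
  reciprocity: (23/91) -> -(91/23)
  reduce: (22/23)
  pull out 2: (2/23) = +1  (since 23 mod 8 = 7)
  reciprocity: (11/23) -> -(23/11)
  reduce: (1/11)
  (1/11) = 1
Product of signs = 1
(91/683) = 1

1


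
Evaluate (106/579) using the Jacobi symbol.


Compute (106/579) via quadratic reciprocity:
  pull out 2: (2/579) = -1  (since 579 mod 8 = 3)
  reciprocity: (53/579) -> +(579/53)
  reduce: (49/53)
  reciprocity: (49/53) -> +(53/49)
  reduce: (4/49)
  pull out 2: (2/49) = +1  (since 49 mod 8 = 1)
  pull out 2: (2/49) = +1  (since 49 mod 8 = 1)
  (1/49) = 1
Product of signs = -1

-1


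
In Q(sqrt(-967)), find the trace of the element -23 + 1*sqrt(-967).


Tr(a + b*sqrt(d)) = (a + b*sqrt(d)) + (a - b*sqrt(d)) = 2a
= 2 * (-23)
= -46

-46


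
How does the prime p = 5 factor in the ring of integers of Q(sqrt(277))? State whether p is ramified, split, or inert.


K = Q(sqrt(277)). Since d mod 4 = 1, disc(K) = 277.
Check p | disc: 277 mod 5 = 2.
p does not divide disc. Compute Legendre symbol (d/p):
2^((5-1)/2) mod 5 = -1
(d/p) = -1, so p is inert: (p) stays prime with e=1, f=2, g=1.
Therefore p is inert.

inert


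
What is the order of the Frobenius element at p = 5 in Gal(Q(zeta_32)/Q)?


The Frobenius at p in Gal(Q(zeta_n)/Q) = (Z/nZ)* is the class of p, so its order is ord_32(5), the smallest k >= 1 with 5^k = 1 mod 32.
n = 32 = 2^5, phi(32) = 16; the order divides phi(n).
Divisors of 16: 1, 2, 4, 8, 16
Repeated squaring mod 32: 5^1 = 5, 5^2 = 25, 5^4 = 17, 5^8 = 1, 5^16 = 1
Test divisors in increasing order:
  k=1: 5^1 = 5 mod 32
  k=2: 5^2 = 25 mod 32
  k=4: 5^4 = 17 mod 32
  k=8: 5^8 = 1 mod 32  <- first divisor giving 1
Order = 8

8


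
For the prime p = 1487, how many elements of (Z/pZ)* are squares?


For prime p, the number of non-zero quadratic residues is (p-1)/2.
= (1487-1)/2
= 743

743


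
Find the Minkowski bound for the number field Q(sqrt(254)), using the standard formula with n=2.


d = 254, d mod 4 = 2, so disc(K) = 4d = 1016; |disc(K)| = 1016
Real quadratic field, so n = 2, s = r2 = 0, r1 = 2
M = (n!/n^n) * (4/pi)^s * sqrt(|disc(K)|) = (2!/2^2) * (4/pi)^0 * sqrt(1016)
= 0.5 * 1.000000 * 31.874755
= 15.9374

15.9374


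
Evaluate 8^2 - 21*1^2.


x^2 - d*y^2
= 8^2 - 21*1^2
= 64 - 21
= 43

43


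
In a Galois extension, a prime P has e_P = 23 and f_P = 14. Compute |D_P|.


|D_P| = e * f
= 23 * 14
= 322

322


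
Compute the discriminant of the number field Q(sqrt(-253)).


For K = Q(sqrt(d)) with d squarefree: disc(K) = d if d = 1 mod 4, and disc(K) = 4d if d = 2 or 3 mod 4.
Here d = -253, and d mod 4 = 3.
d = 3 mod 4, not 1 (O_K = Z[sqrt(d)]), so disc(K) = 4d = 4 * (-253) = -1012

-1012


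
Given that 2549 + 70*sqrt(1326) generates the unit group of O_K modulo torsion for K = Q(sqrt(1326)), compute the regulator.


epsilon = 2549 + 70*sqrt(1326)
= 5097.9998
R = ln(5097.9998)
= 8.5366

8.5366


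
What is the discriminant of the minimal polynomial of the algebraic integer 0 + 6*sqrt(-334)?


The element 0 + 6*sqrt(-334) has minimal polynomial:
x^2 + 0*x + 12024
Discriminant = (0)^2 - 4*(12024)
= 0 - 48096
= -48096

-48096


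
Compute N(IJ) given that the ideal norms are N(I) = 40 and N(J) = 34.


N(IJ) = N(I) * N(J)
= 40 * 34
= 1360

1360


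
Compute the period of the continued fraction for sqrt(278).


Run the CF algorithm for sqrt(278).
a_0 = floor(sqrt(278)) = 16; set m_0=0, q_0=1.
Recurrence: m' = q*a - m,  q' = (d - m'^2)/q,  a' = floor((a_0 + m')/q').
  step 1: m=16, q=22, a=1
  step 2: m=6, q=11, a=2
  step 3: m=16, q=2, a=16
  step 4: m=16, q=11, a=2
  step 5: m=6, q=22, a=1
  step 6: m=16, q=1, a=32
a_6 = 2*a_0 = 32, so the period closes here.
sqrt(278) = [16; 1, 2, 16, 2, 1, 32]
Period length = 6

6


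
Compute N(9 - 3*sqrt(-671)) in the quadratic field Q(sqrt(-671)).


N(a + b*sqrt(d)) = a^2 - d*b^2
= (9)^2 - (-671)*(-3)^2
= 81 + 6039
= 6120

6120


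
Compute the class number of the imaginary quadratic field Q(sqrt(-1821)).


K = Q(sqrt(-1821)). d mod 4 = 3, so D = disc(K) = 4d = -7284
h(K) equals the number of primitive reduced positive-definite forms (a, b, c) = a*x^2 + b*x*y + c*y^2 with b^2 - 4ac = D,
where reduced means |b| <= a <= c, with b >= 0 whenever |b| = a or a = c, and primitive means gcd(a, b, c) = 1.
Reduced forces 3a^2 <= |D| = 7284, so 1 <= a <= 49; b must have the parity of D, and c = (b^2 - D)/(4a) must be an integer >= a.
Enumerate a = 1..49, b in [-a, a]:
  a=1: (1, 0, 1821)  [1]
  a=2: (2, 2, 911)  [1]
  a=3: (3, 0, 607)  [1]
  a=4: none
  a=5: (5, -4, 365), (5, 4, 365)  [2]
  a=6: (6, 6, 305)  [1]
  a=7..9: none
  a=10: (10, -6, 183), (10, 6, 183)  [2]
  a=11: (11, -8, 167), (11, 8, 167)  [2]
  a=12: none
  a=13: (13, -10, 142), (13, 10, 142)  [2]
  a=14: none
  a=15: (15, -6, 122), (15, 6, 122)  [2]
  a=16: none
  a=17: (17, -14, 110), (17, 14, 110)  [2]
  a=18..21: none
  a=22: (22, -14, 85), (22, 14, 85)  [2]
  a=23..24: none
  a=25: (25, -4, 73), (25, 4, 73)  [2]
  a=26: (26, -10, 71), (26, 10, 71)  [2]
  a=27..28: none
  a=29: (29, -16, 65), (29, 16, 65)  [2]
  a=30: (30, -6, 61), (30, 6, 61)  [2]
  a=31: (31, -30, 66), (31, 30, 66)  [2]
  a=32: none
  a=33: (33, -30, 62), (33, 30, 62)  [2]
  a=34: (34, -14, 55), (34, 14, 55)  [2]
  a=35..38: none
  a=39: (39, -36, 55), (39, 36, 55)  [2]
  a=40..46: none
  a=47: (47, -46, 50), (47, 46, 50)  [2]
  a=48..49: none
Total reduced forms: 1 + 1 + 1 + 2 + 1 + 2 + 2 + 2 + 2 + 2 + 2 + 2 + 2 + 2 + 2 + 2 + 2 + 2 + 2 + 2 = 36
h = 36

36


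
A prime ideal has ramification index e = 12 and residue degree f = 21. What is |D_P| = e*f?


|D_P| = e * f
= 12 * 21
= 252

252


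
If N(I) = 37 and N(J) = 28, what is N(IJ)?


N(IJ) = N(I) * N(J)
= 37 * 28
= 1036

1036


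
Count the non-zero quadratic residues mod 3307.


For prime p, the number of non-zero quadratic residues is (p-1)/2.
= (3307-1)/2
= 1653

1653


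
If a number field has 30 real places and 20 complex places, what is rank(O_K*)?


By Dirichlet's unit theorem:
rank = r1 + r2 - 1
= 30 + 20 - 1
= 49

49


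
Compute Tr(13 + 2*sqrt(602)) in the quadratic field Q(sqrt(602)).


Tr(a + b*sqrt(d)) = (a + b*sqrt(d)) + (a - b*sqrt(d)) = 2a
= 2 * (13)
= 26

26


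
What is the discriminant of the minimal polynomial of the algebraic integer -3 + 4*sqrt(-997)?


The element -3 + 4*sqrt(-997) has minimal polynomial:
x^2 + 6*x + 15961
Discriminant = (6)^2 - 4*(15961)
= 36 - 63844
= -63808

-63808


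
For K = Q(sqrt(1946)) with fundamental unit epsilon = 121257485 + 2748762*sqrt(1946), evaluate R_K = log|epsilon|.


epsilon = 121257485 + 2748762*sqrt(1946)
= 2.4251e+08
R = ln(2.4251e+08)
= 19.3066

19.3066


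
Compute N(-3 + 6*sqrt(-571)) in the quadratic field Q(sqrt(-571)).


N(a + b*sqrt(d)) = a^2 - d*b^2
= (-3)^2 - (-571)*(6)^2
= 9 + 20556
= 20565

20565


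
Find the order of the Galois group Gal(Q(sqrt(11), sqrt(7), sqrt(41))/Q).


The 3 square roots of distinct primes are multiplicatively independent over Q,
so [K:Q] = 2^3 and Gal(K/Q) is isomorphic to (Z/2Z)^3.
|Gal| = 2^3 = 8

8


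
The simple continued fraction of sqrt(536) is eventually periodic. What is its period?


Run the CF algorithm for sqrt(536).
a_0 = floor(sqrt(536)) = 23; set m_0=0, q_0=1.
Recurrence: m' = q*a - m,  q' = (d - m'^2)/q,  a' = floor((a_0 + m')/q').
  step 1: m=23, q=7, a=6
  step 2: m=19, q=25, a=1
  step 3: m=6, q=20, a=1
  step 4: m=14, q=17, a=2
  step 5: m=20, q=8, a=5
  step 6: m=20, q=17, a=2
  step 7: m=14, q=20, a=1
  step 8: m=6, q=25, a=1
  step 9: m=19, q=7, a=6
  step 10: m=23, q=1, a=46
a_10 = 2*a_0 = 46, so the period closes here.
sqrt(536) = [23; 6, 1, 1, 2, 5, 2, 1, 1, 6, 46]
Period length = 10

10


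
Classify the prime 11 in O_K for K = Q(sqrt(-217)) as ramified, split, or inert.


K = Q(sqrt(-217)). Since d mod 4 = 3, disc(K) = -868.
Check p | disc: -868 mod 11 = 1.
p does not divide disc. Compute Legendre symbol (d/p):
3^((11-1)/2) mod 11 = 1
(d/p) = 1, so p splits: (p) = P*P' with e=1, f=1, g=2.
Therefore p is split.

split


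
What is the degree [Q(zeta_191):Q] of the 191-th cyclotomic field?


The degree equals Euler's totient phi(191).
191 = 191
phi(191) = 190

190


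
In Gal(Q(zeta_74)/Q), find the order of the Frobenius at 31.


The Frobenius at p in Gal(Q(zeta_n)/Q) = (Z/nZ)* is the class of p, so its order is ord_74(31), the smallest k >= 1 with 31^k = 1 mod 74.
n = 74 = 2 * 37, phi(74) = 36; the order divides phi(n).
Divisors of 36: 1, 2, 3, 4, 6, 9, 12, 18, 36
Repeated squaring mod 74: 31^1 = 31, 31^2 = 73, 31^4 = 1, 31^8 = 1, 31^16 = 1, 31^32 = 1
Test divisors in increasing order:
  k=1: 31^1 = 31 mod 74
  k=2: 31^2 = 73 mod 74
  k=3: 31^3 = 73 * 31 = 43 mod 74
  k=4: 31^4 = 1 mod 74  <- first divisor giving 1
Order = 4

4


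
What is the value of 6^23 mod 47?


p = 47 is prime and the exponent is (p-1)/2 = 23, so by Euler's criterion 6^23 = (6/47) = +1 or -1 mod 47.
Compute by square-and-multiply:
  23 = 16 + 4 + 2 + 1 (binary 10111)
  Repeated squaring mod 47: 6^1 = 6, 6^2 = 36, 6^4 = 27, 6^8 = 24, 6^16 = 12
  6^23 = 6^16 * 6^4 * 6^2 * 6^1 = 12 * 27 * 36 * 6 mod 47
    12 * 27 = 324 = 42 mod 47
    42 * 36 = 1512 = 8 mod 47
    8 * 6 = 48 = 1 mod 47
  6^23 = 1 mod 47
Result 1: 6 is a quadratic residue mod 47.
6^23 mod 47 = 1

1


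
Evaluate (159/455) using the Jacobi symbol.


Compute (159/455) via quadratic reciprocity:
  reciprocity: (159/455) -> -(455/159)
  reduce: (137/159)
  reciprocity: (137/159) -> +(159/137)
  reduce: (22/137)
  pull out 2: (2/137) = +1  (since 137 mod 8 = 1)
  reciprocity: (11/137) -> +(137/11)
  reduce: (5/11)
  reciprocity: (5/11) -> +(11/5)
  reduce: (1/5)
  (1/5) = 1
Product of signs = -1

-1


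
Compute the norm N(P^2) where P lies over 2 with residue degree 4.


N(P^a) = p^(a*f)
= 2^(2*4)
= 2^8
= 256

256


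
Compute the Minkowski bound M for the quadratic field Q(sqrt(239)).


d = 239, d mod 4 = 3, so disc(K) = 4d = 956; |disc(K)| = 956
Real quadratic field, so n = 2, s = r2 = 0, r1 = 2
M = (n!/n^n) * (4/pi)^s * sqrt(|disc(K)|) = (2!/2^2) * (4/pi)^0 * sqrt(956)
= 0.5 * 1.000000 * 30.919250
= 15.4596

15.4596


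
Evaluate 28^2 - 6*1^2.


x^2 - d*y^2
= 28^2 - 6*1^2
= 784 - 6
= 778

778


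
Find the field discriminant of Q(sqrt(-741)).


For K = Q(sqrt(d)) with d squarefree: disc(K) = d if d = 1 mod 4, and disc(K) = 4d if d = 2 or 3 mod 4.
Here d = -741, and d mod 4 = 3.
d = 3 mod 4, not 1 (O_K = Z[sqrt(d)]), so disc(K) = 4d = 4 * (-741) = -2964

-2964


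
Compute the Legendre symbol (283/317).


p = 317 is prime, so compute (283/317) with the reciprocity algorithm (Jacobi-symbol steps: pull out 2s via (2/n), flip via reciprocity, reduce):
  reciprocity: (283/317) -> +(317/283)
  reduce: (34/283)
  pull out 2: (2/283) = -1  (since 283 mod 8 = 3)
  reciprocity: (17/283) -> +(283/17)
  reduce: (11/17)
  reciprocity: (11/17) -> +(17/11)
  reduce: (6/11)
  pull out 2: (2/11) = -1  (since 11 mod 8 = 3)
  reciprocity: (3/11) -> -(11/3)
  reduce: (2/3)
  pull out 2: (2/3) = -1  (since 3 mod 8 = 3)
  (1/3) = 1
Product of signs = 1
(283/317) = 1

1


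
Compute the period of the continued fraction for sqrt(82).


Run the CF algorithm for sqrt(82).
a_0 = floor(sqrt(82)) = 9; set m_0=0, q_0=1.
Recurrence: m' = q*a - m,  q' = (d - m'^2)/q,  a' = floor((a_0 + m')/q').
  step 1: m=9, q=1, a=18
a_1 = 2*a_0 = 18, so the period closes here.
sqrt(82) = [9; 18]
Period length = 1

1


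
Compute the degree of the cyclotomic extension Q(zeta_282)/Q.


The degree equals Euler's totient phi(282).
282 = 2 * 3 * 47
phi(282) = 92

92


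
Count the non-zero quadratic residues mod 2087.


For prime p, the number of non-zero quadratic residues is (p-1)/2.
= (2087-1)/2
= 1043

1043


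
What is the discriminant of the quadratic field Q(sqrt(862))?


For K = Q(sqrt(d)) with d squarefree: disc(K) = d if d = 1 mod 4, and disc(K) = 4d if d = 2 or 3 mod 4.
Here d = 862, and d mod 4 = 2.
d = 2 mod 4, not 1 (O_K = Z[sqrt(d)]), so disc(K) = 4d = 4 * (862) = 3448

3448


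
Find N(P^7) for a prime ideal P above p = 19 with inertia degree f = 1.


N(P^a) = p^(a*f)
= 19^(7*1)
= 19^7
= 893871739

893871739


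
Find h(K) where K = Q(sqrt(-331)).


K = Q(sqrt(-331)). d mod 4 = 1, so D = disc(K) = d = -331
h(K) equals the number of primitive reduced positive-definite forms (a, b, c) = a*x^2 + b*x*y + c*y^2 with b^2 - 4ac = D,
where reduced means |b| <= a <= c, with b >= 0 whenever |b| = a or a = c, and primitive means gcd(a, b, c) = 1.
Reduced forces 3a^2 <= |D| = 331, so 1 <= a <= 10; b must have the parity of D, and c = (b^2 - D)/(4a) must be an integer >= a.
Enumerate a = 1..10, b in [-a, a]:
  a=1: (1, 1, 83)  [1]
  a=2..4: none
  a=5: (5, -3, 17), (5, 3, 17)  [2]
  a=6..10: none
Total reduced forms: 1 + 2 = 3
h = 3

3
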